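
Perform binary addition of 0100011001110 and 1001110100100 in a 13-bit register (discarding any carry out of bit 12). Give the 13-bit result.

1110001110010

  0100011001110
+ 1001110100100
= 1110001110010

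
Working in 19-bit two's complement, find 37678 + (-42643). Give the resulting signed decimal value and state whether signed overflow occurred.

37678 → 0001001001100101110
-42643 → 1110101100101101101
  0001001001100101110
+ 1110101100101101101
= 1111110110010011011
Result 1111110110010011011: MSB = 1 → 519323 − 524288 = -4965.
Addends have opposite signs, so signed overflow cannot occur.

-4965; no overflow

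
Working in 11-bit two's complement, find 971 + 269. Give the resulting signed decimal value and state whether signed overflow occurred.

-808; overflow

971 → 01111001011
269 → 00100001101
  01111001011
+ 00100001101
= 10011011000
Result 10011011000: MSB = 1 → 1240 − 2048 = -808.
Both addends are non-negative but the stored result is negative: signed overflow. The true value 971 + 269 = 1240 lies outside [-1024, 1023].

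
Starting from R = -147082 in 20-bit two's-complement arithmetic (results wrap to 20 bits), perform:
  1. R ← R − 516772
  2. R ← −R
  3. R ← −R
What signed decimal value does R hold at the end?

Start: R = -147082 = 11011100000101110110.
R = -147082 − 516772 = -663854; wraps to 384722 = 01011101111011010010
R = −(384722) = -384722 = 10100010000100101110
R = −(-384722) = 384722 = 01011101111011010010

384722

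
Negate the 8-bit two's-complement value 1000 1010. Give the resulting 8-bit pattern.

01110110

Invert: 01110101. Add 1: 01110110.
Check: 10001010 = -118, 01110110 = 118.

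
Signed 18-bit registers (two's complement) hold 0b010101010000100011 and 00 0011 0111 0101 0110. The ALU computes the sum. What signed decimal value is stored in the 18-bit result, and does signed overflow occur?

0b010101010000100011 → 010101010000100011 = 87075 (signed)
00 0011 0111 0101 0110 → 000011011101010110 = 14166 (signed)
  010101010000100011
+ 000011011101010110
= 011000101101111001
Result 011000101101111001: MSB = 0 → value 101241.
Both addends are non-negative and so is the stored result: no signed overflow.

101241; no overflow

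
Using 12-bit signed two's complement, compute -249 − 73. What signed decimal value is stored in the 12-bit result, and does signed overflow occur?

-322; no overflow

-249 → 111100000111
73 → 000001001001
Subtract via negate-and-add: invert 000001001001 + 1 = 111110110111 (i.e. -73).
  111100000111
+ 111110110111
= 111010111110  (discard carry-out 1)
Result 111010111110: MSB = 1 → 3774 − 4096 = -322.
Both addends (after negating the subtrahend) are negative and so is the stored result: no signed overflow.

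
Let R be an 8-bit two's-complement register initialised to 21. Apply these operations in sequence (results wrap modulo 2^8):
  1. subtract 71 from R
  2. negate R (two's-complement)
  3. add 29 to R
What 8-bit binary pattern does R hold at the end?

Start: R = 21 = 00010101.
R = 21 − 71 = -50 = 11001110
R = −(-50) = 50 = 00110010
R = 50 + 29 = 79 = 01001111

01001111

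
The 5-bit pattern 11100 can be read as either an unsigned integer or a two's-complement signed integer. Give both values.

Unsigned: 11100 = 28.
Signed: MSB=1 → 28 − 32 = -4.

unsigned = 28, signed = -4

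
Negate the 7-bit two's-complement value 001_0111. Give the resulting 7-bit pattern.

Invert: 1101000. Add 1: 1101001.
Check: 0010111 = 23, 1101001 = -23.

1101001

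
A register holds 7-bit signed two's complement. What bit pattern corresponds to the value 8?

8 is non-negative, so write it directly in 7 bits: 0001000.

0001000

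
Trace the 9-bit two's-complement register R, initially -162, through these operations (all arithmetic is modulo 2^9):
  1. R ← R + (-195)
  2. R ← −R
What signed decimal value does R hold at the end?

-155

Start: R = -162 = 101011110.
R = -162 + (-195) = -357; wraps to 155 = 010011011
R = −(155) = -155 = 101100101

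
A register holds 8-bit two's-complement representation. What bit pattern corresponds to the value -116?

10001100

|-116| = 116 = 01110100 in 8 bits.
Invert the bits: 10001011. Add 1: 10001100.
Check: 10001100 reads as 140 − 256 = -116.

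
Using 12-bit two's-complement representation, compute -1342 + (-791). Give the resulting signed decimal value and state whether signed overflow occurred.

1963; overflow

-1342 → 101011000010
-791 → 110011101001
  101011000010
+ 110011101001
= 011110101011  (discard carry-out 1)
Result 011110101011: MSB = 0 → value 1963.
Both addends are negative but the stored result is non-negative: signed overflow. The true value -1342 + (-791) = -2133 lies outside [-2048, 2047].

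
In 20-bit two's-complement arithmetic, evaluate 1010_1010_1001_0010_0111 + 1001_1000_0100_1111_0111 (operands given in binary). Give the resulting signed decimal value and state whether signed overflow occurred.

1010_1010_1001_0010_0111 → 10101010100100100111 = -349913 (signed)
1001_1000_0100_1111_0111 → 10011000010011110111 = -424713 (signed)
  10101010100100100111
+ 10011000010011110111
= 01000010111000011110  (discard carry-out 1)
Result 01000010111000011110: MSB = 0 → value 273950.
Both addends are negative but the stored result is non-negative: signed overflow. The true value -349913 + (-424713) = -774626 lies outside [-524288, 524287].

273950; overflow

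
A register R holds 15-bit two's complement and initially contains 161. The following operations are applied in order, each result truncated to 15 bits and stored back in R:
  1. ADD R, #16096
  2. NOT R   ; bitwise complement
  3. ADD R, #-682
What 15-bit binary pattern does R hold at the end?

Start: R = 161 = 000000010100001.
R = 161 + 16096 = 16257 = 011111110000001
R = NOT 011111110000001 = 100000001111110 = -16258
R = -16258 + (-682) = -16940; wraps to 15828 = 011110111010100

011110111010100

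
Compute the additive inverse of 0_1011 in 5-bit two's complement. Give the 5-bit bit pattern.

Invert: 10100. Add 1: 10101.

10101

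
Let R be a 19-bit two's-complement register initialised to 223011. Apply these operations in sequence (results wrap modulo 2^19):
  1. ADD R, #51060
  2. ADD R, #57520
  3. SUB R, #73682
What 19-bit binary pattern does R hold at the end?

Start: R = 223011 = 0110110011100100011.
R = 223011 + 51060 = 274071; wraps to -250217 = 1000010111010010111
R = -250217 + 57520 = -192697 = 1010000111101000111
R = -192697 − 73682 = -266379; wraps to 257909 = 0111110111101110101

0111110111101110101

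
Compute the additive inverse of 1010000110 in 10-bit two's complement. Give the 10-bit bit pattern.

Invert: 0101111001. Add 1: 0101111010.
Check: 1010000110 = -378, 0101111010 = 378.

0101111010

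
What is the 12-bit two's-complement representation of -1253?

101100011011

|-1253| = 1253 = 010011100101 in 12 bits.
Invert the bits: 101100011010. Add 1: 101100011011.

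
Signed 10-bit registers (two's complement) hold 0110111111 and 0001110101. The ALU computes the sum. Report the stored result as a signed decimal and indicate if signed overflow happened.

-460; overflow

0110111111 = 447 (signed)
0001110101 = 117 (signed)
  0110111111
+ 0001110101
= 1000110100
Result 1000110100: MSB = 1 → 564 − 1024 = -460.
Both addends are non-negative but the stored result is negative: signed overflow. The true value 447 + 117 = 564 lies outside [-512, 511].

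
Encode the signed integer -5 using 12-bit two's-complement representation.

|-5| = 5 = 000000000101 in 12 bits.
Invert the bits: 111111111010. Add 1: 111111111011.
Check: 111111111011 reads as 4091 − 4096 = -5.

111111111011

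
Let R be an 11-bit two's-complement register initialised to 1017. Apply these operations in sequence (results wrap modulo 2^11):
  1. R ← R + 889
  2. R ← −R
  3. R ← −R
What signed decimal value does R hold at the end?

-142

Start: R = 1017 = 01111111001.
R = 1017 + 889 = 1906; wraps to -142 = 11101110010
R = −(-142) = 142 = 00010001110
R = −(142) = -142 = 11101110010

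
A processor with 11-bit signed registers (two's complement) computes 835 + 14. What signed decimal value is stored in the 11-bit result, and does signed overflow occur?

849; no overflow

835 → 01101000011
14 → 00000001110
  01101000011
+ 00000001110
= 01101010001
Result 01101010001: MSB = 0 → value 849.
Both addends are non-negative and so is the stored result: no signed overflow.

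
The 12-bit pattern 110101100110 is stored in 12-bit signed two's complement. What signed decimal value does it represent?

-666

MSB is 1, so the value is negative.
Invert: 001010011001. Add 1: 001010011010 = 666. So the value is −666.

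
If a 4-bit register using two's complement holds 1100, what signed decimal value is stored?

-4

MSB is 1, so the value is negative.
Unsigned reading: 12. Subtract 2^4 = 16: 12 − 16 = -4.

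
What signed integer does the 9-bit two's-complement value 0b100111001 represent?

-199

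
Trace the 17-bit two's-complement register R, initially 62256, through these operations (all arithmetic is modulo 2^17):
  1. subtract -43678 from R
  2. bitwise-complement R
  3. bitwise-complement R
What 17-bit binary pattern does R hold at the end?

11001110111001110

Start: R = 62256 = 01111001100110000.
R = 62256 − (-43678) = 105934; wraps to -25138 = 11001110111001110
R = NOT 11001110111001110 = 00110001000110001 = 25137
R = NOT 00110001000110001 = 11001110111001110 = -25138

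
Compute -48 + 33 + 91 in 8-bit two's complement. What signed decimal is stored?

76

-48 + 33 = -15 (11110001)
-15 + 91 = 76 (01001100)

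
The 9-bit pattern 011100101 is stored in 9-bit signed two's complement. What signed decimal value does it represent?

MSB is 0, so the value is non-negative: 011100101 = 229.

229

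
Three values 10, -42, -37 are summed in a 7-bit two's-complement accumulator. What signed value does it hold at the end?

59

10 + (-42) = -32 (1100000)
-32 + (-37) = -69 → wraps to 59 (0111011)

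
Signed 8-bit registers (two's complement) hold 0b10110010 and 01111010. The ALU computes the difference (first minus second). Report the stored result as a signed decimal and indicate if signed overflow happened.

0b10110010 → 10110010 = -78 (signed)
01111010 = 122 (signed)
Subtract via negate-and-add: invert 01111010 + 1 = 10000110 (i.e. -122).
  10110010
+ 10000110
= 00111000  (discard carry-out 1)
Result 00111000: MSB = 0 → value 56.
Both addends (after negating the subtrahend) are negative but the stored result is non-negative: signed overflow. The true value -78 − 122 = -200 lies outside [-128, 127].

56; overflow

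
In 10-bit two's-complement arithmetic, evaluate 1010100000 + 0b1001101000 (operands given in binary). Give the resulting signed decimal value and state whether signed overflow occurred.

264; overflow

1010100000 = -352 (signed)
0b1001101000 → 1001101000 = -408 (signed)
  1010100000
+ 1001101000
= 0100001000  (discard carry-out 1)
Result 0100001000: MSB = 0 → value 264.
Both addends are negative but the stored result is non-negative: signed overflow. The true value -352 + (-408) = -760 lies outside [-512, 511].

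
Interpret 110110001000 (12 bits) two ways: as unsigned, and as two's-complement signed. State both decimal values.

unsigned = 3464, signed = -632

Unsigned: 110110001000 = 3464.
Signed: MSB=1 → 3464 − 4096 = -632.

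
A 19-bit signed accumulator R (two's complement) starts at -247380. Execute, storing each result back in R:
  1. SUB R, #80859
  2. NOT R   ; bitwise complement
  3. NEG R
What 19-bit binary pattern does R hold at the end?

Start: R = -247380 = 1000011100110101100.
R = -247380 − 80859 = -328239; wraps to 196049 = 0101111110111010001
R = NOT 0101111110111010001 = 1010000001000101110 = -196050
R = −(-196050) = 196050 = 0101111110111010010

0101111110111010010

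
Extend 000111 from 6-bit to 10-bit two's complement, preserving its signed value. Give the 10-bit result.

0000000111

MSB of 000111 is 0; replicate it into the new high bits.
0000|000111 → 0000000111 (still 7).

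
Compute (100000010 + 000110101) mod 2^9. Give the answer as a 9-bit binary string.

  100000010
+ 000110101
= 100110111

100110111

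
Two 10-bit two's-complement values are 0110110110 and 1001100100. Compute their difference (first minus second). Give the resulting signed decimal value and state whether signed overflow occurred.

0110110110 = 438 (signed)
1001100100 = -412 (signed)
Subtract via negate-and-add: invert 1001100100 + 1 = 0110011100 (i.e. 412).
  0110110110
+ 0110011100
= 1101010010
Result 1101010010: MSB = 1 → 850 − 1024 = -174.
Both addends (after negating the subtrahend) are non-negative but the stored result is negative: signed overflow. The true value 438 − (-412) = 850 lies outside [-512, 511].

-174; overflow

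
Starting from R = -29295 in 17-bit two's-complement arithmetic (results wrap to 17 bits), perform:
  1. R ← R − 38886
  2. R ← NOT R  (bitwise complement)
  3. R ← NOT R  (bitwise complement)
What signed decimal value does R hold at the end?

Start: R = -29295 = 11000110110010001.
R = -29295 − 38886 = -68181; wraps to 62891 = 01111010110101011
R = NOT 01111010110101011 = 10000101001010100 = -62892
R = NOT 10000101001010100 = 01111010110101011 = 62891

62891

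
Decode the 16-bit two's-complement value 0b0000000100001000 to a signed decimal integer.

264

MSB is 0, so the value is non-negative: 0000000100001000 = 264.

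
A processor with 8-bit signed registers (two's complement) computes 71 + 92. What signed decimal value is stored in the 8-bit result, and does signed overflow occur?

-93; overflow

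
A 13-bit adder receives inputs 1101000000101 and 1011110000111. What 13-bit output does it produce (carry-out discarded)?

1000110001100

  1101000000101
+ 1011110000111
= 1000110001100  (discard carry-out 1)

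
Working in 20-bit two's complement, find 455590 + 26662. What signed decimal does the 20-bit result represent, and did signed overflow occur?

482252; no overflow

455590 → 01101111001110100110
26662 → 00000110100000100110
  01101111001110100110
+ 00000110100000100110
= 01110101101111001100
Result 01110101101111001100: MSB = 0 → value 482252.
Both addends are non-negative and so is the stored result: no signed overflow.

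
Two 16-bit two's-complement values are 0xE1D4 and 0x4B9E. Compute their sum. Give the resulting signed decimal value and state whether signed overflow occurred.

11634; no overflow

0xE1D4 = 1110000111010100 = -7724 (signed)
0x4B9E = 0100101110011110 = 19358 (signed)
  1110000111010100
+ 0100101110011110
= 0010110101110010  (discard carry-out 1)
Result 0010110101110010: MSB = 0 → value 11634.
Addends have opposite signs, so signed overflow cannot occur.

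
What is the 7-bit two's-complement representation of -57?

|-57| = 57 = 0111001 in 7 bits.
Invert the bits: 1000110. Add 1: 1000111.
Check: 1000111 reads as 71 − 128 = -57.

1000111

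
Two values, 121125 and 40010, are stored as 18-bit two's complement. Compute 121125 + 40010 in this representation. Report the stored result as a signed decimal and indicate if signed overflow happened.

121125 → 011101100100100101
40010 → 001001110001001010
  011101100100100101
+ 001001110001001010
= 100111010101101111
Result 100111010101101111: MSB = 1 → 161135 − 262144 = -101009.
Both addends are non-negative but the stored result is negative: signed overflow. The true value 121125 + 40010 = 161135 lies outside [-131072, 131071].

-101009; overflow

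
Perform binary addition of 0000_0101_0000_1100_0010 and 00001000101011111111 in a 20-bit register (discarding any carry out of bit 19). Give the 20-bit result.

00001101101111000001

  00000101000011000010
+ 00001000101011111111
= 00001101101111000001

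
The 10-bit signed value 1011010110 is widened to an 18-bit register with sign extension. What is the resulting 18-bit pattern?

111111111011010110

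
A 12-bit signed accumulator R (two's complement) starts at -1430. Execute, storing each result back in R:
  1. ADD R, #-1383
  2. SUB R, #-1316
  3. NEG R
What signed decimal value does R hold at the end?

Start: R = -1430 = 101001101010.
R = -1430 + (-1383) = -2813; wraps to 1283 = 010100000011
R = 1283 − (-1316) = 2599; wraps to -1497 = 101000100111
R = −(-1497) = 1497 = 010111011001

1497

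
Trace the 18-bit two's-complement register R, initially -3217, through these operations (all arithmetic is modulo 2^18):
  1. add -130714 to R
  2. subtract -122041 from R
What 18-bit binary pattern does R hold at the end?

111101000110001110

Start: R = -3217 = 111111001101101111.
R = -3217 + (-130714) = -133931; wraps to 128213 = 011111010011010101
R = 128213 − (-122041) = 250254; wraps to -11890 = 111101000110001110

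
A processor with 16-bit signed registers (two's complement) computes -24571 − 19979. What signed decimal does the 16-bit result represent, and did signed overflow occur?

-24571 → 1010000000000101
19979 → 0100111000001011
Subtract via negate-and-add: invert 0100111000001011 + 1 = 1011000111110101 (i.e. -19979).
  1010000000000101
+ 1011000111110101
= 0101000111111010  (discard carry-out 1)
Result 0101000111111010: MSB = 0 → value 20986.
Both addends (after negating the subtrahend) are negative but the stored result is non-negative: signed overflow. The true value -24571 − 19979 = -44550 lies outside [-32768, 32767].

20986; overflow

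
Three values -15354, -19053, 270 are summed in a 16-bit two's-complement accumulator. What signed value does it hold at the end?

-15354 + (-19053) = -34407 → wraps to 31129 (0111100110011001)
31129 + 270 = 31399 (0111101010100111)

31399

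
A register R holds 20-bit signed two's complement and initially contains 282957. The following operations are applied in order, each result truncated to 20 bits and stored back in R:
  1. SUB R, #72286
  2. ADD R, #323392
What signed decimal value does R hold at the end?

-514513

Start: R = 282957 = 01000101000101001101.
R = 282957 − 72286 = 210671 = 00110011011011101111
R = 210671 + 323392 = 534063; wraps to -514513 = 10000010011000101111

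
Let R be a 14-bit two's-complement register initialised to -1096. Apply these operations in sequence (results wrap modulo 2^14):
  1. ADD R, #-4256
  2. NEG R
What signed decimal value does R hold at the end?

Start: R = -1096 = 11101110111000.
R = -1096 + (-4256) = -5352 = 10101100011000
R = −(-5352) = 5352 = 01010011101000

5352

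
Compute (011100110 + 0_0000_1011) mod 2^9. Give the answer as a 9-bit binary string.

011110001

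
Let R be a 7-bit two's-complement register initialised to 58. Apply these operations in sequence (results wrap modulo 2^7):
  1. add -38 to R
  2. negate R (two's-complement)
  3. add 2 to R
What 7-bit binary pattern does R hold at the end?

1101110

Start: R = 58 = 0111010.
R = 58 + (-38) = 20 = 0010100
R = −(20) = -20 = 1101100
R = -20 + 2 = -18 = 1101110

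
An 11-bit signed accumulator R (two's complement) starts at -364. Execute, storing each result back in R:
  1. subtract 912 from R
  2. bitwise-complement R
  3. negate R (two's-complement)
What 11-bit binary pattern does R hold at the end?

01100000101

Start: R = -364 = 11010010100.
R = -364 − 912 = -1276; wraps to 772 = 01100000100
R = NOT 01100000100 = 10011111011 = -773
R = −(-773) = 773 = 01100000101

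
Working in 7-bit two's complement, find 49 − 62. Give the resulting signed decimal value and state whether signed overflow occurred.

-13; no overflow

49 → 0110001
62 → 0111110
Subtract via negate-and-add: invert 0111110 + 1 = 1000010 (i.e. -62).
  0110001
+ 1000010
= 1110011
Result 1110011: MSB = 1 → 115 − 128 = -13.
Addends (after negating the subtrahend) have opposite signs, so signed overflow cannot occur.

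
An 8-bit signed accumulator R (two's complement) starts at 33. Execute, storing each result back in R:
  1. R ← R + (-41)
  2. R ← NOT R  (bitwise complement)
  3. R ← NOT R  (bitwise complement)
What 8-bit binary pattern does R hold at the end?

11111000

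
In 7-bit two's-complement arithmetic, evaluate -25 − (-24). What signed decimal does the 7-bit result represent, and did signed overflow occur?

-25 → 1100111
-24 → 1101000
Subtract via negate-and-add: invert 1101000 + 1 = 0011000 (i.e. 24).
  1100111
+ 0011000
= 1111111
Result 1111111: MSB = 1 → 127 − 128 = -1.
Addends (after negating the subtrahend) have opposite signs, so signed overflow cannot occur.

-1; no overflow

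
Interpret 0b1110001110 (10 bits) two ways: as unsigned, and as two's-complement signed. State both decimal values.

unsigned = 910, signed = -114

Unsigned: 1110001110 = 910.
Signed: MSB=1 → 910 − 1024 = -114.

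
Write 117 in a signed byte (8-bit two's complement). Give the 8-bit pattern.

117 is non-negative, so write it directly in 8 bits: 01110101.

01110101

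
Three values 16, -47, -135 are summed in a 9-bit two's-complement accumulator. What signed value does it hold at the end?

16 + (-47) = -31 (111100001)
-31 + (-135) = -166 (101011010)

-166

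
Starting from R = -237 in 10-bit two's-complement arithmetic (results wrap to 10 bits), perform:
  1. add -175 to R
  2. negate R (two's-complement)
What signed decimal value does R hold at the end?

412

Start: R = -237 = 1100010011.
R = -237 + (-175) = -412 = 1001100100
R = −(-412) = 412 = 0110011100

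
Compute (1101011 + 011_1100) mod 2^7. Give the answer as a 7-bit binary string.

0100111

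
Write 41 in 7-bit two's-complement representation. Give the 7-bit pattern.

0101001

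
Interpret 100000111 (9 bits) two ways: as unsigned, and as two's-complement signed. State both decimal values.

unsigned = 263, signed = -249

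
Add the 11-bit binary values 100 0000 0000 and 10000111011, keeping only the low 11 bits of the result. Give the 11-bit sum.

  10000000000
+ 10000111011
= 00000111011  (discard carry-out 1)

00000111011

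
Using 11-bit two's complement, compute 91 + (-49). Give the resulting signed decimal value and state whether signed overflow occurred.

91 → 00001011011
-49 → 11111001111
  00001011011
+ 11111001111
= 00000101010  (discard carry-out 1)
Result 00000101010: MSB = 0 → value 42.
Addends have opposite signs, so signed overflow cannot occur.

42; no overflow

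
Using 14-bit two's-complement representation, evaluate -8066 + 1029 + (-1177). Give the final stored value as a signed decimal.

8170

-8066 + 1029 = -7037 (10010010000011)
-7037 + (-1177) = -8214 → wraps to 8170 (01111111101010)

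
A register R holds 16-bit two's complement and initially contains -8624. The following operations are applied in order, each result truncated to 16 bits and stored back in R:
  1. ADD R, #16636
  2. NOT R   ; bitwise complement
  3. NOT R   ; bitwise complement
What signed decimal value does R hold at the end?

8012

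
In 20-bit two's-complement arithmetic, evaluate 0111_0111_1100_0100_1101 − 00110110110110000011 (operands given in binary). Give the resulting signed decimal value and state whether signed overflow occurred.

265930; no overflow

0111_0111_1100_0100_1101 → 01110111110001001101 = 490573 (signed)
00110110110110000011 = 224643 (signed)
Subtract via negate-and-add: invert 00110110110110000011 + 1 = 11001001001001111101 (i.e. -224643).
  01110111110001001101
+ 11001001001001111101
= 01000000111011001010  (discard carry-out 1)
Result 01000000111011001010: MSB = 0 → value 265930.
Addends (after negating the subtrahend) have opposite signs, so signed overflow cannot occur.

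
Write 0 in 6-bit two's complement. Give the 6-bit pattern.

0 is non-negative, so write it directly in 6 bits: 000000.

000000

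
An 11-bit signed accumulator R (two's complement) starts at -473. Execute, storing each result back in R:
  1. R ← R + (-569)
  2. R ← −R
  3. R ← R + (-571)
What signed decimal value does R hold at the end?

471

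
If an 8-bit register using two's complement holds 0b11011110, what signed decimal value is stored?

-34

MSB is 1, so the value is negative.
Unsigned reading: 222. Subtract 2^8 = 256: 222 − 256 = -34.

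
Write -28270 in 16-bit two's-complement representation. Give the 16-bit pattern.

|-28270| = 28270 = 0110111001101110 in 16 bits.
Invert the bits: 1001000110010001. Add 1: 1001000110010010.

1001000110010010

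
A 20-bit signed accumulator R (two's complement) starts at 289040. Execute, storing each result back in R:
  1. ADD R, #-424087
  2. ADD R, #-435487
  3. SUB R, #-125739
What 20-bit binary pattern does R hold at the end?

10010011011010000101

Start: R = 289040 = 01000110100100010000.
R = 289040 + (-424087) = -135047 = 11011111000001111001
R = -135047 + (-435487) = -570534; wraps to 478042 = 01110100101101011010
R = 478042 − (-125739) = 603781; wraps to -444795 = 10010011011010000101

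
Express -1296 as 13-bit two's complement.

1101011110000

|-1296| = 1296 = 0010100010000 in 13 bits.
Invert the bits: 1101011101111. Add 1: 1101011110000.
Check: 1101011110000 reads as 6896 − 8192 = -1296.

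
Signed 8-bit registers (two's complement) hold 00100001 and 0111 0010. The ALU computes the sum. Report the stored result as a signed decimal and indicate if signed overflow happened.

-109; overflow

00100001 = 33 (signed)
0111 0010 → 01110010 = 114 (signed)
  00100001
+ 01110010
= 10010011
Result 10010011: MSB = 1 → 147 − 256 = -109.
Both addends are non-negative but the stored result is negative: signed overflow. The true value 33 + 114 = 147 lies outside [-128, 127].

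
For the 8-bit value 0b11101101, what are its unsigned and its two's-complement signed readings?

Unsigned: 11101101 = 237.
Signed: MSB=1 → 237 − 256 = -19.

unsigned = 237, signed = -19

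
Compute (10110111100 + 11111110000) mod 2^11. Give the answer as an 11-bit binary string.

10110101100

  10110111100
+ 11111110000
= 10110101100  (discard carry-out 1)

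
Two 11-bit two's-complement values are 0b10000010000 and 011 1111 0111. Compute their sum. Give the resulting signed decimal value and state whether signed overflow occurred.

7; no overflow

0b10000010000 → 10000010000 = -1008 (signed)
011 1111 0111 → 01111110111 = 1015 (signed)
  10000010000
+ 01111110111
= 00000000111  (discard carry-out 1)
Result 00000000111: MSB = 0 → value 7.
Addends have opposite signs, so signed overflow cannot occur.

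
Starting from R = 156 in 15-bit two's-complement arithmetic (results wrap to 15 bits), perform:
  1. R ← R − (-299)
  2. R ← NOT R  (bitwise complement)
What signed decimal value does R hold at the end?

-456

Start: R = 156 = 000000010011100.
R = 156 − (-299) = 455 = 000000111000111
R = NOT 000000111000111 = 111111000111000 = -456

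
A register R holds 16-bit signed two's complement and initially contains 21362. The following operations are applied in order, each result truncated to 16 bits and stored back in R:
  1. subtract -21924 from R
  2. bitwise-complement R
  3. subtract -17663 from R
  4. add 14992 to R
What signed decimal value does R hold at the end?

-10632

Start: R = 21362 = 0101001101110010.
R = 21362 − (-21924) = 43286; wraps to -22250 = 1010100100010110
R = NOT 1010100100010110 = 0101011011101001 = 22249
R = 22249 − (-17663) = 39912; wraps to -25624 = 1001101111101000
R = -25624 + 14992 = -10632 = 1101011001111000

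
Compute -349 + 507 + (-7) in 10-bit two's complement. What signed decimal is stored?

151

-349 + 507 = 158 (0010011110)
158 + (-7) = 151 (0010010111)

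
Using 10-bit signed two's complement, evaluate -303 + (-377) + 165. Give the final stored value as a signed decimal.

-303 + (-377) = -680 → wraps to 344 (0101011000)
344 + 165 = 509 (0111111101)

509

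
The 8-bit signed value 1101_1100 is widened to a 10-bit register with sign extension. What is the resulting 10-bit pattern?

1111011100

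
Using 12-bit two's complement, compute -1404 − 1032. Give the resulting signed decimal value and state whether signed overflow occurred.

-1404 → 101010000100
1032 → 010000001000
Subtract via negate-and-add: invert 010000001000 + 1 = 101111111000 (i.e. -1032).
  101010000100
+ 101111111000
= 011001111100  (discard carry-out 1)
Result 011001111100: MSB = 0 → value 1660.
Both addends (after negating the subtrahend) are negative but the stored result is non-negative: signed overflow. The true value -1404 − 1032 = -2436 lies outside [-2048, 2047].

1660; overflow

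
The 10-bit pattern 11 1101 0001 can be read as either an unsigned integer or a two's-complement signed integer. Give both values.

unsigned = 977, signed = -47

Unsigned: 1111010001 = 977.
Signed: MSB=1 → 977 − 1024 = -47.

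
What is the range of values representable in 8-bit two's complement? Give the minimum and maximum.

min = -128, max = 127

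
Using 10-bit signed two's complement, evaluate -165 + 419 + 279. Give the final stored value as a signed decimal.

-491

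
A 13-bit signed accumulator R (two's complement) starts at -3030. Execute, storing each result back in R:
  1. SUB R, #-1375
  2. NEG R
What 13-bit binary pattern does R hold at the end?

0011001110111

Start: R = -3030 = 1010000101010.
R = -3030 − (-1375) = -1655 = 1100110001001
R = −(-1655) = 1655 = 0011001110111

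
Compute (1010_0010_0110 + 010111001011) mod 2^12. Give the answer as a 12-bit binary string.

111111110001

  101000100110
+ 010111001011
= 111111110001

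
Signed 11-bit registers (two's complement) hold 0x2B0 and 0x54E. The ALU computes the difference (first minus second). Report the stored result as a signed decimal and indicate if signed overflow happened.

-670; overflow

0x2B0 = 01010110000 = 688 (signed)
0x54E = 10101001110 = -690 (signed)
Subtract via negate-and-add: invert 10101001110 + 1 = 01010110010 (i.e. 690).
  01010110000
+ 01010110010
= 10101100010
Result 10101100010: MSB = 1 → 1378 − 2048 = -670.
Both addends (after negating the subtrahend) are non-negative but the stored result is negative: signed overflow. The true value 688 − (-690) = 1378 lies outside [-1024, 1023].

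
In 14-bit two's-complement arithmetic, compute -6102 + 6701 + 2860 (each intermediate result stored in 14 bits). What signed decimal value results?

3459

-6102 + 6701 = 599 (00001001010111)
599 + 2860 = 3459 (00110110000011)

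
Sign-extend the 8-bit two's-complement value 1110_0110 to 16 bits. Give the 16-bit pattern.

MSB of 11100110 is 1; replicate it into the new high bits.
11111111|11100110 → 1111111111100110 (still -26).

1111111111100110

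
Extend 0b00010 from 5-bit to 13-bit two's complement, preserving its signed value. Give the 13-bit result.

0000000000010

MSB of 00010 is 0; replicate it into the new high bits.
00000000|00010 → 0000000000010 (still 2).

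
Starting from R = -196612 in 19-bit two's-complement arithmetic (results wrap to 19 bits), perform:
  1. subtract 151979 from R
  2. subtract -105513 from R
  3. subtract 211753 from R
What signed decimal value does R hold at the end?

69457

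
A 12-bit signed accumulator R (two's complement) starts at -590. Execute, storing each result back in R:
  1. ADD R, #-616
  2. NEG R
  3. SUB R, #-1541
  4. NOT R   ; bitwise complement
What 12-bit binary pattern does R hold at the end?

010101000100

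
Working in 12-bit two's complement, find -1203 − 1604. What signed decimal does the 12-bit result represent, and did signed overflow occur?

1289; overflow

-1203 → 101101001101
1604 → 011001000100
Subtract via negate-and-add: invert 011001000100 + 1 = 100110111100 (i.e. -1604).
  101101001101
+ 100110111100
= 010100001001  (discard carry-out 1)
Result 010100001001: MSB = 0 → value 1289.
Both addends (after negating the subtrahend) are negative but the stored result is non-negative: signed overflow. The true value -1203 − 1604 = -2807 lies outside [-2048, 2047].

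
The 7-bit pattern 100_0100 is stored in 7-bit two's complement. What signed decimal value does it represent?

MSB is 1, so the value is negative.
Unsigned reading: 68. Subtract 2^7 = 128: 68 − 128 = -60.

-60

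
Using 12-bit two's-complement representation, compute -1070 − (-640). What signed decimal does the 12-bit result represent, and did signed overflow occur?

-430; no overflow

-1070 → 101111010010
-640 → 110110000000
Subtract via negate-and-add: invert 110110000000 + 1 = 001010000000 (i.e. 640).
  101111010010
+ 001010000000
= 111001010010
Result 111001010010: MSB = 1 → 3666 − 4096 = -430.
Addends (after negating the subtrahend) have opposite signs, so signed overflow cannot occur.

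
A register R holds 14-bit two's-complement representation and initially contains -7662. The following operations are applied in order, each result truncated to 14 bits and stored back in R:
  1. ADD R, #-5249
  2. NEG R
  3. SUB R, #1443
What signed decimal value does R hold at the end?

-4916

Start: R = -7662 = 10001000010010.
R = -7662 + (-5249) = -12911; wraps to 3473 = 00110110010001
R = −(3473) = -3473 = 11001001101111
R = -3473 − 1443 = -4916 = 10110011001100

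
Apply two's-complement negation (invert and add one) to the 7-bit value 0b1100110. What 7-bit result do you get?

0011010

Invert: 0011001. Add 1: 0011010.
Check: 1100110 = -26, 0011010 = 26.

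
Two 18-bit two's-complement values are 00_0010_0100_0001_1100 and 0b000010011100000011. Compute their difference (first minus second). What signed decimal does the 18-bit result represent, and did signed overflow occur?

-743; no overflow

00_0010_0100_0001_1100 → 000010010000011100 = 9244 (signed)
0b000010011100000011 → 000010011100000011 = 9987 (signed)
Subtract via negate-and-add: invert 000010011100000011 + 1 = 111101100011111101 (i.e. -9987).
  000010010000011100
+ 111101100011111101
= 111111110100011001
Result 111111110100011001: MSB = 1 → 261401 − 262144 = -743.
Addends (after negating the subtrahend) have opposite signs, so signed overflow cannot occur.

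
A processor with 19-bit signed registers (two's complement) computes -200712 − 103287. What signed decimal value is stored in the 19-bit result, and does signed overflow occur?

220289; overflow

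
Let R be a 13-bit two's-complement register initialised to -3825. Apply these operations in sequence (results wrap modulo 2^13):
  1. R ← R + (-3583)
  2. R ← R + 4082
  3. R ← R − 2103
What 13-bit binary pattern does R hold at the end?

Start: R = -3825 = 1000100001111.
R = -3825 + (-3583) = -7408; wraps to 784 = 0001100010000
R = 784 + 4082 = 4866; wraps to -3326 = 1001100000010
R = -3326 − 2103 = -5429; wraps to 2763 = 0101011001011

0101011001011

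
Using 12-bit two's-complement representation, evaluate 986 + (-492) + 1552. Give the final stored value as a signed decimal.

986 + (-492) = 494 (000111101110)
494 + 1552 = 2046 (011111111110)

2046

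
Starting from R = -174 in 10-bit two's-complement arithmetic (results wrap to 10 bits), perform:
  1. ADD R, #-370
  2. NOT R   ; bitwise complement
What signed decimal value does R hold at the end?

-481

Start: R = -174 = 1101010010.
R = -174 + (-370) = -544; wraps to 480 = 0111100000
R = NOT 0111100000 = 1000011111 = -481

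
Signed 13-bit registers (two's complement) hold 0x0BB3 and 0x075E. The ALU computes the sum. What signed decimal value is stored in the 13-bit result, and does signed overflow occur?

0x0BB3 = 0101110110011 = 2995 (signed)
0x075E = 0011101011110 = 1886 (signed)
  0101110110011
+ 0011101011110
= 1001100010001
Result 1001100010001: MSB = 1 → 4881 − 8192 = -3311.
Both addends are non-negative but the stored result is negative: signed overflow. The true value 2995 + 1886 = 4881 lies outside [-4096, 4095].

-3311; overflow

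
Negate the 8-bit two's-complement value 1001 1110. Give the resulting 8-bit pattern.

01100010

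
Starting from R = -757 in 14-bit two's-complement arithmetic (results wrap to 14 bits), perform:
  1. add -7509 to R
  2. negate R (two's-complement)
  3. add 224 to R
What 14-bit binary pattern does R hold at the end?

10000100101010

Start: R = -757 = 11110100001011.
R = -757 + (-7509) = -8266; wraps to 8118 = 01111110110110
R = −(8118) = -8118 = 10000001001010
R = -8118 + 224 = -7894 = 10000100101010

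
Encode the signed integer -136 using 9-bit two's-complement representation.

|-136| = 136 = 010001000 in 9 bits.
Invert the bits: 101110111. Add 1: 101111000.

101111000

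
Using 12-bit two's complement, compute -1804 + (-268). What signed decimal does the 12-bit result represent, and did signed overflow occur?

2024; overflow

-1804 → 100011110100
-268 → 111011110100
  100011110100
+ 111011110100
= 011111101000  (discard carry-out 1)
Result 011111101000: MSB = 0 → value 2024.
Both addends are negative but the stored result is non-negative: signed overflow. The true value -1804 + (-268) = -2072 lies outside [-2048, 2047].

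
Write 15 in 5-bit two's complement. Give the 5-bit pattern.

15 is non-negative, so write it directly in 5 bits: 01111.

01111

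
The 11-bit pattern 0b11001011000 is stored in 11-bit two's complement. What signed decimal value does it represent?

-424

MSB is 1, so the value is negative.
Unsigned reading: 1624. Subtract 2^11 = 2048: 1624 − 2048 = -424.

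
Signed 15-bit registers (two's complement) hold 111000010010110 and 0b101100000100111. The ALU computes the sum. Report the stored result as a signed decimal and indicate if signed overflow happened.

-14147; no overflow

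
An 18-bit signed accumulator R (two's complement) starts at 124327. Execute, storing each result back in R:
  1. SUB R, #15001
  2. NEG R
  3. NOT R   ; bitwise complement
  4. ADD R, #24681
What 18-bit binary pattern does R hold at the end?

100000101101110110

Start: R = 124327 = 011110010110100111.
R = 124327 − 15001 = 109326 = 011010101100001110
R = −(109326) = -109326 = 100101010011110010
R = NOT 100101010011110010 = 011010101100001101 = 109325
R = 109325 + 24681 = 134006; wraps to -128138 = 100000101101110110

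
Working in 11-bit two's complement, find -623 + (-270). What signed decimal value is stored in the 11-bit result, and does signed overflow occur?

-893; no overflow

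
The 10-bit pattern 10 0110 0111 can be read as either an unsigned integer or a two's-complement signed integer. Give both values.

unsigned = 615, signed = -409

Unsigned: 1001100111 = 615.
Signed: MSB=1 → 615 − 1024 = -409.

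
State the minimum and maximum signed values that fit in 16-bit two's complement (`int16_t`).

min = -32768, max = 32767

Minimum: −2^15 = -32768.
Maximum: 2^15 − 1 = 32767.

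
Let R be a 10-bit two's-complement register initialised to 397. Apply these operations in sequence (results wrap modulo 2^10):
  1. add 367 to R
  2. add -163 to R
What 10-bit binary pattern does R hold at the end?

1001011001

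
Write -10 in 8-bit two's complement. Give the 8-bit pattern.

|-10| = 10 = 00001010 in 8 bits.
Invert the bits: 11110101. Add 1: 11110110.
Check: 11110110 reads as 246 − 256 = -10.

11110110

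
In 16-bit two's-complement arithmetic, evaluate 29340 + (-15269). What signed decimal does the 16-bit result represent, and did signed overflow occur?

29340 → 0111001010011100
-15269 → 1100010001011011
  0111001010011100
+ 1100010001011011
= 0011011011110111  (discard carry-out 1)
Result 0011011011110111: MSB = 0 → value 14071.
Addends have opposite signs, so signed overflow cannot occur.

14071; no overflow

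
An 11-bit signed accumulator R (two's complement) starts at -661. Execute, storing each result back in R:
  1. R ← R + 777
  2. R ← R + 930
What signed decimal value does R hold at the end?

Start: R = -661 = 10101101011.
R = -661 + 777 = 116 = 00001110100
R = 116 + 930 = 1046; wraps to -1002 = 10000010110

-1002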